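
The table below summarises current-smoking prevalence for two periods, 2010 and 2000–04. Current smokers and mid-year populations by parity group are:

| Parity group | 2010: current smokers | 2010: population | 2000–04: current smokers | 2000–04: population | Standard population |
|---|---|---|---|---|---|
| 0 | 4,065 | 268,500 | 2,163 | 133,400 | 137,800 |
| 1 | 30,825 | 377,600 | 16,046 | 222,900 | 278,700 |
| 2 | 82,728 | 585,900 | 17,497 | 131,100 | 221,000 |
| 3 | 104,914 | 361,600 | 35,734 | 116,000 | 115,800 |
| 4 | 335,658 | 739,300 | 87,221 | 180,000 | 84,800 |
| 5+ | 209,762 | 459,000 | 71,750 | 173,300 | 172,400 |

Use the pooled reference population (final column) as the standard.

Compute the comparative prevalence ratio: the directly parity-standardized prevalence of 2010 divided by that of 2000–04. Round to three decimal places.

Parity-specific rates per 1,000 for 2010: 15.140, 81.634, 141.198, 290.138, 454.021, 456.998.
For 2000–04: 16.214, 71.987, 133.463, 308.052, 484.561, 414.022.
Standard total = 1,010,500; weights = 0.1364, 0.2758, 0.2187, 0.1146, 0.0839, 0.1706.
2010: 0.1364×15.140 + 0.2758×81.634 + 0.2187×141.198 + 0.1146×290.138 + 0.0839×454.021 + 0.1706×456.998 = 204.7777 per 1,000.
2000–04: 0.1364×16.214 + 0.2758×71.987 + 0.2187×133.463 + 0.1146×308.052 + 0.0839×484.561 + 0.1706×414.022 = 197.8556 per 1,000.
Ratio = 204.7777 ÷ 197.8556 = 1.03499.

1.035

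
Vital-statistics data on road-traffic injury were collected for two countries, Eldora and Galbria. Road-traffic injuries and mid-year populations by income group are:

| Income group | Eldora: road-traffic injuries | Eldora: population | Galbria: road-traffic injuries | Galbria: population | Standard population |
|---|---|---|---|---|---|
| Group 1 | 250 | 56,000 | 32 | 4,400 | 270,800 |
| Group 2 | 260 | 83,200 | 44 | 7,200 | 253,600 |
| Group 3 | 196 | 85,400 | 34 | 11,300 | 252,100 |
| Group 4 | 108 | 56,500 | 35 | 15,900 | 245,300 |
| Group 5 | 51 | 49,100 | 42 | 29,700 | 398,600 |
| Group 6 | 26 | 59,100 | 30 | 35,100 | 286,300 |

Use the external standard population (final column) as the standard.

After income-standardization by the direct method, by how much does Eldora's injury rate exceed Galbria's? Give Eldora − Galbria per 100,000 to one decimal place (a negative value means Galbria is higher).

-119.4

Income-specific rates per 100,000 for Eldora: 446.43, 312.50, 229.51, 191.15, 103.87, 43.99.
For Galbria: 727.27, 611.11, 300.88, 220.13, 141.41, 85.47.
Standard total = 1,706,700; weights = 0.1587, 0.1486, 0.1477, 0.1437, 0.2336, 0.1678.
Eldora: 0.1587×446.43 + 0.1486×312.50 + 0.1477×229.51 + 0.1437×191.15 + 0.2336×103.87 + 0.1678×43.99 = 210.2823 per 100,000.
Galbria: 0.1587×727.27 + 0.1486×611.11 + 0.1477×300.88 + 0.1437×220.13 + 0.2336×141.41 + 0.1678×85.47 = 329.6484 per 100,000.
Difference = 210.2823 − 329.6484 = -119.3661.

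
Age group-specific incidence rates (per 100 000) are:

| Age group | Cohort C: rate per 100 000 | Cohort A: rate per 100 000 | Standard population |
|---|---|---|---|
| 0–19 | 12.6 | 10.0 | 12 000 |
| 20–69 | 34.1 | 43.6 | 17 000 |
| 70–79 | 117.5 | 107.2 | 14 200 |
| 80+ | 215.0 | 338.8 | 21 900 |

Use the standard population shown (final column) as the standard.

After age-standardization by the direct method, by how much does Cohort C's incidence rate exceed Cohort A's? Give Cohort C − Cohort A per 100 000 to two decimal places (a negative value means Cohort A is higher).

Standard total = 65 100; weights = 0.1843, 0.2611, 0.2181, 0.3364.
Cohort C: 0.1843×12.6 + 0.2611×34.1 + 0.2181×117.5 + 0.3364×215.0 = 109.1843 per 100 000.
Cohort A: 0.1843×10.0 + 0.2611×43.6 + 0.2181×107.2 + 0.3364×338.8 = 150.5862 per 100 000.
Difference = 109.1843 − 150.5862 = -41.4018.

-41.40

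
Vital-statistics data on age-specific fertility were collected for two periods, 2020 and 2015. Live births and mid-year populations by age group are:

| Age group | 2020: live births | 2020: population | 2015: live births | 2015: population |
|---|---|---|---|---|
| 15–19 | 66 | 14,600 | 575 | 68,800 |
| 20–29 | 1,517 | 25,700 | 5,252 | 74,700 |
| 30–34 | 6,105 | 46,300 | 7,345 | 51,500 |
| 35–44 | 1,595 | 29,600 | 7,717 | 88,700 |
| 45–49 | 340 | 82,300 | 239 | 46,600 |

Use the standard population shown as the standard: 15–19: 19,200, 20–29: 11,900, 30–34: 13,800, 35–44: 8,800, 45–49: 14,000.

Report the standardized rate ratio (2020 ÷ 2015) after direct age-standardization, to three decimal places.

Age-specific rates per 1,000 for 2020: 4.521, 59.027, 131.857, 53.885, 4.131.
For 2015: 8.358, 70.308, 142.621, 87.001, 5.129.
Standard total = 67,700; weights = 0.2836, 0.1758, 0.2038, 0.1300, 0.2068.
2020: 0.2836×4.521 + 0.1758×59.027 + 0.2038×131.857 + 0.1300×53.885 + 0.2068×4.131 = 46.3941 per 1,000.
2015: 0.2836×8.358 + 0.1758×70.308 + 0.2038×142.621 + 0.1300×87.001 + 0.2068×5.129 = 56.1701 per 1,000.
Ratio = 46.3941 ÷ 56.1701 = 0.82596.

0.826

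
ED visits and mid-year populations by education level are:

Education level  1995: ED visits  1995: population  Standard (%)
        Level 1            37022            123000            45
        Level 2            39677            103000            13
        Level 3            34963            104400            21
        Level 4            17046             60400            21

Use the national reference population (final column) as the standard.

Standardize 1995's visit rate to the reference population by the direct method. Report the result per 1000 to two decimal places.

Education-specific rates per 1000 for 1995: 300.992, 385.214, 334.895, 282.219.
Standard weights: 0.45, 0.13, 0.21, 0.21.
Standardized rate: 0.4500×300.992 + 0.1300×385.214 + 0.2100×334.895 + 0.2100×282.219 = 315.1179 per 1000.

315.12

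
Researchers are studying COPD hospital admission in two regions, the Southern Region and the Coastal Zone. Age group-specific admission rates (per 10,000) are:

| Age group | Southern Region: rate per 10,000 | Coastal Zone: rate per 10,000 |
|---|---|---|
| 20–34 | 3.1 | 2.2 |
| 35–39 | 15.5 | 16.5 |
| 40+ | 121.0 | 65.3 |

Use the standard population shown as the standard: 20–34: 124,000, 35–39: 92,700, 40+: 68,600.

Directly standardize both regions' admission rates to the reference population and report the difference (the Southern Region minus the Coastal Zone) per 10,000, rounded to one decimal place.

13.5

Standard total = 285,300; weights = 0.4346, 0.3249, 0.2404.
The Southern Region: 0.4346×3.1 + 0.3249×15.5 + 0.2404×121.0 = 35.4779 per 10,000.
The Coastal Zone: 0.4346×2.2 + 0.3249×16.5 + 0.2404×65.3 = 22.0187 per 10,000.
Difference = 35.4779 − 22.0187 = 13.4592.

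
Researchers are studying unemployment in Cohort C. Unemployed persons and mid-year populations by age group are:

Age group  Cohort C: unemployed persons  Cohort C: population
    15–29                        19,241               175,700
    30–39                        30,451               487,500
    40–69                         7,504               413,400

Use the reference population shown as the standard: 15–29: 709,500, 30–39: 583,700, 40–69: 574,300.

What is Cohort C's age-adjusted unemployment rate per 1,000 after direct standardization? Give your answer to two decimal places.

Age-specific rates per 1,000 for Cohort C: 109.511, 62.464, 18.152.
Standard total = 1,867,500; weights = 0.3799, 0.3126, 0.3075.
Standardized rate: 0.3799×109.511 + 0.3126×62.464 + 0.3075×18.152 = 66.7108 per 1,000.

66.71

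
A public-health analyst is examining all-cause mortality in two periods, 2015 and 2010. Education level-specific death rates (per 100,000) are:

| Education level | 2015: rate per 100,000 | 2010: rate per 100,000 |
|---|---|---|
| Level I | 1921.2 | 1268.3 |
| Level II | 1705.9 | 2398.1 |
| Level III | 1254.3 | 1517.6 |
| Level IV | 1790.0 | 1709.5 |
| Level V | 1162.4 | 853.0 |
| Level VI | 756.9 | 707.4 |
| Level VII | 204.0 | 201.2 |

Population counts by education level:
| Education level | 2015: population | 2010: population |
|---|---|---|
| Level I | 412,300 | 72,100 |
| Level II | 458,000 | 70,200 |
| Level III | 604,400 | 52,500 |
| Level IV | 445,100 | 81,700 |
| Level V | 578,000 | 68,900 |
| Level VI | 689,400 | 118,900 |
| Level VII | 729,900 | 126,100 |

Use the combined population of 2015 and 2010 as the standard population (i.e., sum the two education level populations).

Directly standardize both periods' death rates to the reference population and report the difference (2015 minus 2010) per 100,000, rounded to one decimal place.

13.9

Combined standard total = 4,507,500; weights = 0.1075, 0.1172, 0.1457, 0.1169, 0.1435, 0.1793, 0.1899.
2015: 0.1075×1921.2 + 0.1172×1705.9 + 0.1457×1254.3 + 0.1169×1790.0 + 0.1435×1162.4 + 0.1793×756.9 + 0.1899×204.0 = 1139.6539 per 100,000.
2010: 0.1075×1268.3 + 0.1172×2398.1 + 0.1457×1517.6 + 0.1169×1709.5 + 0.1435×853.0 + 0.1793×707.4 + 0.1899×201.2 = 1125.7551 per 100,000.
Difference = 1139.6539 − 1125.7551 = 13.8988.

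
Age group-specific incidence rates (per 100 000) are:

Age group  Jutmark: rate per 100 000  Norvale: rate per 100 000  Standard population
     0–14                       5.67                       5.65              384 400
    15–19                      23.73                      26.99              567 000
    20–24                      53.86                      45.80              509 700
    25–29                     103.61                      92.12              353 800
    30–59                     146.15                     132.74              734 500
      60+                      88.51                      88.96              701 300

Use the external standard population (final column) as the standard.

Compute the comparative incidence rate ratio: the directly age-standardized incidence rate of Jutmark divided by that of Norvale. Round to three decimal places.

1.068

Standard total = 3 250 700; weights = 0.1183, 0.1744, 0.1568, 0.1088, 0.2260, 0.2157.
Jutmark: 0.1183×5.67 + 0.1744×23.73 + 0.1568×53.86 + 0.1088×103.61 + 0.2260×146.15 + 0.2157×88.51 = 76.6491 per 100 000.
Norvale: 0.1183×5.65 + 0.1744×26.99 + 0.1568×45.80 + 0.1088×92.12 + 0.2260×132.74 + 0.2157×88.96 = 71.7681 per 100 000.
Ratio = 76.6491 ÷ 71.7681 = 1.06801.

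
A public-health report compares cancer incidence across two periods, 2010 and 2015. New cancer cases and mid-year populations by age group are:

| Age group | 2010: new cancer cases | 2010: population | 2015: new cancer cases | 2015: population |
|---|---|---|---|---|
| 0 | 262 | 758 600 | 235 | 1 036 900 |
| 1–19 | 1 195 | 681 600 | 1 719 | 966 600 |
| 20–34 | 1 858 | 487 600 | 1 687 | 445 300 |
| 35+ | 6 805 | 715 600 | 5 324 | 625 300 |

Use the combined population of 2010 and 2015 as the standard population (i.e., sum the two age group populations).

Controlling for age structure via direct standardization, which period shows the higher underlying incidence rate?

2010

Age-specific rates per 100 000 for 2010: 34.54, 175.32, 381.05, 950.95.
For 2015: 22.66, 177.84, 378.85, 851.43.
Combined standard total = 5 717 500; weights = 0.3140, 0.2883, 0.1632, 0.2345.
2010: 0.3140×34.54 + 0.2883×175.32 + 0.1632×381.05 + 0.2345×950.95 = 346.5832 per 100 000.
2015: 0.3140×22.66 + 0.2883×177.84 + 0.1632×378.85 + 0.2345×851.43 = 319.8807 per 100 000.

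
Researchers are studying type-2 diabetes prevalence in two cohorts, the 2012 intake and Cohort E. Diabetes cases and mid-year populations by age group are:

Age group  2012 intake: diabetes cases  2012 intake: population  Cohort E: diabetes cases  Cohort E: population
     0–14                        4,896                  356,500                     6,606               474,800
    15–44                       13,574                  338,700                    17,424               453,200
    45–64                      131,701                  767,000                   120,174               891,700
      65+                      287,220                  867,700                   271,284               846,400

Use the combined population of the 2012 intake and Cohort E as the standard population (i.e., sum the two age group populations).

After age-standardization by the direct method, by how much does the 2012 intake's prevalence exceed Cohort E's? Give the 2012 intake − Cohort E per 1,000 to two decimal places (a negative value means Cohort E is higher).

16.09

Age-specific rates per 1,000 for the 2012 intake: 13.734, 40.077, 171.709, 331.013.
For Cohort E: 13.913, 38.447, 134.770, 320.515.
Combined standard total = 4,996,000; weights = 0.1664, 0.1585, 0.3320, 0.3431.
The 2012 intake: 0.1664×13.734 + 0.1585×40.077 + 0.3320×171.709 + 0.3431×331.013 = 179.2148 per 1,000.
Cohort E: 0.1664×13.913 + 0.1585×38.447 + 0.3320×134.770 + 0.3431×320.515 = 163.1203 per 1,000.
Difference = 179.2148 − 163.1203 = 16.0945.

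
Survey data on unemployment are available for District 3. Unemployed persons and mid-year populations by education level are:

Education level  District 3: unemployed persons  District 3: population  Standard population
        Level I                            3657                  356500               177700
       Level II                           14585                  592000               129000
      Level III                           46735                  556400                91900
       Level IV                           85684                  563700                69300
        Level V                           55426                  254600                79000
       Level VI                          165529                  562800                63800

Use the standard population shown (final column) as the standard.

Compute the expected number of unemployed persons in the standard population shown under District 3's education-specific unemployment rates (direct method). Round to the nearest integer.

59217

Education-specific rates per 1000 for District 3: 10.258, 24.637, 83.995, 152.003, 217.698, 294.117.
Expected unemployed persons = Σ (standard pop × education-specific rate ÷ 1000)
= 177700×10.258/1000 + 129000×24.637/1000 + 91900×83.995/1000 + 69300×152.003/1000 + 79000×217.698/1000 + 63800×294.117/1000
= 1822.86 + 3178.15 + 7719.17 + 10533.80 + 17198.17 + 18764.66 = 59216.80.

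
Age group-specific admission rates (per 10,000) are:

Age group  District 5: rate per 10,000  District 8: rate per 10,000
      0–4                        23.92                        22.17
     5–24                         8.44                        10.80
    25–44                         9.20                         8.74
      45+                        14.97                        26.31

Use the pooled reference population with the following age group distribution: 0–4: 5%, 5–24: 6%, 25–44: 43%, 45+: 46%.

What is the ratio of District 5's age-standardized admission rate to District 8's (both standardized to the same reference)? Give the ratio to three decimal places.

Standard weights: 0.05, 0.06, 0.43, 0.46.
District 5: 0.0500×23.92 + 0.0600×8.44 + 0.4300×9.20 + 0.4600×14.97 = 12.5446 per 10,000.
District 8: 0.0500×22.17 + 0.0600×10.80 + 0.4300×8.74 + 0.4600×26.31 = 17.6173 per 10,000.
Ratio = 12.5446 ÷ 17.6173 = 0.71206.

0.712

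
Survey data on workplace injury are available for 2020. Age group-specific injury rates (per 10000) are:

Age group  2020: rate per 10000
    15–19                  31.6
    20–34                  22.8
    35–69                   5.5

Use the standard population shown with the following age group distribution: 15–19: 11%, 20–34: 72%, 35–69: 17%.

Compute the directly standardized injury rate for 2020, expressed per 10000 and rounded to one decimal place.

Standard weights: 0.11, 0.72, 0.17.
Standardized rate: 0.1100×31.6 + 0.7200×22.8 + 0.1700×5.5 = 20.8270 per 10000.

20.8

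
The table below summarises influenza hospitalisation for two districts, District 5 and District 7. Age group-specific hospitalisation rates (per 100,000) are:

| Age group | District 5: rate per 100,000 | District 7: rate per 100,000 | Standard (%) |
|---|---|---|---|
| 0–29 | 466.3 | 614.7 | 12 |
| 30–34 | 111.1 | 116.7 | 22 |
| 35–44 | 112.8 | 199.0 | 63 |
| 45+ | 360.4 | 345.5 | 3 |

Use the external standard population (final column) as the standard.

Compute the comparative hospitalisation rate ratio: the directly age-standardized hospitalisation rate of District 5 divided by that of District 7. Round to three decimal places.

0.690

Standard weights: 0.12, 0.22, 0.63, 0.03.
District 5: 0.1200×466.3 + 0.2200×111.1 + 0.6300×112.8 + 0.0300×360.4 = 162.2740 per 100,000.
District 7: 0.1200×614.7 + 0.2200×116.7 + 0.6300×199.0 + 0.0300×345.5 = 235.1730 per 100,000.
Ratio = 162.2740 ÷ 235.1730 = 0.69002.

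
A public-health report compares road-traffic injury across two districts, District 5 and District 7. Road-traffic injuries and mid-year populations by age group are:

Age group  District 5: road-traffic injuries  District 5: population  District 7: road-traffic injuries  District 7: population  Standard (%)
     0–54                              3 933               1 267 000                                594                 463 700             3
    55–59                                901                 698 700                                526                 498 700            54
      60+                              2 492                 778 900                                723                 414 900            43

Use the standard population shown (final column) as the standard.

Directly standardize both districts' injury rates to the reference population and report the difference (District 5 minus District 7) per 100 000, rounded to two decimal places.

80.79

Age-specific rates per 100 000 for District 5: 310.42, 128.95, 319.94.
For District 7: 128.10, 105.47, 174.26.
Standard weights: 0.03, 0.54, 0.43.
District 5: 0.0300×310.42 + 0.5400×128.95 + 0.4300×319.94 = 216.5211 per 100 000.
District 7: 0.0300×128.10 + 0.5400×105.47 + 0.4300×174.26 = 135.7304 per 100 000.
Difference = 216.5211 − 135.7304 = 80.7907.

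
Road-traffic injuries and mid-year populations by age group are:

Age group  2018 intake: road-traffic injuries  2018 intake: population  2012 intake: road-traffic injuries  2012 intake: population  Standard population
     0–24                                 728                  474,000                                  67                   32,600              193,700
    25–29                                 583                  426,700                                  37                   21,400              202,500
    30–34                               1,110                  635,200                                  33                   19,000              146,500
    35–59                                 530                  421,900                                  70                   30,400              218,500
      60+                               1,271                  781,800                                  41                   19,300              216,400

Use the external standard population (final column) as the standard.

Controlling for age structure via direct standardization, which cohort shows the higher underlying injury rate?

2012 intake

Age-specific rates per 100,000 for the 2018 intake: 153.59, 136.63, 174.75, 125.62, 162.57.
For the 2012 intake: 205.52, 172.90, 173.68, 230.26, 212.44.
Standard total = 977,600; weights = 0.1981, 0.2071, 0.1499, 0.2235, 0.2214.
The 2018 intake: 0.1981×153.59 + 0.2071×136.63 + 0.1499×174.75 + 0.2235×125.62 + 0.2214×162.57 = 148.9845 per 100,000.
The 2012 intake: 0.1981×205.52 + 0.2071×172.90 + 0.1499×173.68 + 0.2235×230.26 + 0.2214×212.44 = 201.0530 per 100,000.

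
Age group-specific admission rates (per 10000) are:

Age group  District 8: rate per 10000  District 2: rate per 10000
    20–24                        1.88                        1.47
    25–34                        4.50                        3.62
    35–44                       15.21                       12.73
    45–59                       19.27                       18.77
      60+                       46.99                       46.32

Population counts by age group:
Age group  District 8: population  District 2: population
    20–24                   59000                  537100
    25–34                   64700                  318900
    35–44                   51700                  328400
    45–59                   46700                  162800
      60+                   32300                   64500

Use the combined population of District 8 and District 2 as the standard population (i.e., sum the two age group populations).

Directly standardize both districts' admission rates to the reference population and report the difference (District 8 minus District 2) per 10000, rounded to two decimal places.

Combined standard total = 1666100; weights = 0.3578, 0.2302, 0.2281, 0.1257, 0.0581.
District 8: 0.3578×1.88 + 0.2302×4.50 + 0.2281×15.21 + 0.1257×19.27 + 0.0581×46.99 = 10.3318 per 10000.
District 2: 0.3578×1.47 + 0.2302×3.62 + 0.2281×12.73 + 0.1257×18.77 + 0.0581×46.32 = 9.3150 per 10000.
Difference = 10.3318 − 9.3150 = 1.0169.

1.02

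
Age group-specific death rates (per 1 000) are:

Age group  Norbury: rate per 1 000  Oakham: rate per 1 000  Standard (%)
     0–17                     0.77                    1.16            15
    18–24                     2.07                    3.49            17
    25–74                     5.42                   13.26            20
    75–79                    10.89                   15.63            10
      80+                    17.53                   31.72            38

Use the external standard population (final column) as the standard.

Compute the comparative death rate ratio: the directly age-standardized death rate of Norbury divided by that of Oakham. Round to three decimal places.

Standard weights: 0.15, 0.17, 0.20, 0.10, 0.38.
Norbury: 0.1500×0.77 + 0.1700×2.07 + 0.2000×5.42 + 0.1000×10.89 + 0.3800×17.53 = 9.3018 per 1 000.
Oakham: 0.1500×1.16 + 0.1700×3.49 + 0.2000×13.26 + 0.1000×15.63 + 0.3800×31.72 = 17.0359 per 1 000.
Ratio = 9.3018 ÷ 17.0359 = 0.54601.

0.546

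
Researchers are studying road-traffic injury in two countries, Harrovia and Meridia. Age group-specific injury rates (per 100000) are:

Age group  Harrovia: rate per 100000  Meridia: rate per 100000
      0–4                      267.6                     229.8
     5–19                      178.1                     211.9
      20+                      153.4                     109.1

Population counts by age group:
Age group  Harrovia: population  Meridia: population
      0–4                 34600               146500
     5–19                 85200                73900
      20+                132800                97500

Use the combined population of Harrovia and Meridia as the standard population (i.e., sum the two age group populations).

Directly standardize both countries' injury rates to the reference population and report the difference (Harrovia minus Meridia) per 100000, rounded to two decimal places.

Combined standard total = 570500; weights = 0.3174, 0.2789, 0.4037.
Harrovia: 0.3174×267.6 + 0.2789×178.1 + 0.4037×153.4 = 196.5400 per 100000.
Meridia: 0.3174×229.8 + 0.2789×211.9 + 0.4037×109.1 = 176.0838 per 100000.
Difference = 196.5400 − 176.0838 = 20.4562.

20.46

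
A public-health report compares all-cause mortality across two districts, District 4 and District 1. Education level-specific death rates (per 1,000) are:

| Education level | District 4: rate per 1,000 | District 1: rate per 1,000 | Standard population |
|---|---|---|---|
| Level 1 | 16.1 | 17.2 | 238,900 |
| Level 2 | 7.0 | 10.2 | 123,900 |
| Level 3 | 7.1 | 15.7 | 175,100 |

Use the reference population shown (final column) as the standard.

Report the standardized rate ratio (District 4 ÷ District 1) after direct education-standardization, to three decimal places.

0.733

Standard total = 537,900; weights = 0.4441, 0.2303, 0.3255.
District 4: 0.4441×16.1 + 0.2303×7.0 + 0.3255×7.1 = 11.0742 per 1,000.
District 1: 0.4441×17.2 + 0.2303×10.2 + 0.3255×15.7 = 15.0993 per 1,000.
Ratio = 11.0742 ÷ 15.0993 = 0.73342.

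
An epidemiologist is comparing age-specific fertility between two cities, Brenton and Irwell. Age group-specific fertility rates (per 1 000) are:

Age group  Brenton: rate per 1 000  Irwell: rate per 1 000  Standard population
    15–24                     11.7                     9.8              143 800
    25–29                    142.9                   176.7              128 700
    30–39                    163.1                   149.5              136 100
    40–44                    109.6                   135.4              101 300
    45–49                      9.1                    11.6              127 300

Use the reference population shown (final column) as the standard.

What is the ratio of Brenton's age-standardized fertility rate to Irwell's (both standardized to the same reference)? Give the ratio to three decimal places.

Standard total = 637 200; weights = 0.2257, 0.2020, 0.2136, 0.1590, 0.1998.
Brenton: 0.2257×11.7 + 0.2020×142.9 + 0.2136×163.1 + 0.1590×109.6 + 0.1998×9.1 = 85.5815 per 1 000.
Irwell: 0.2257×9.8 + 0.2020×176.7 + 0.2136×149.5 + 0.1590×135.4 + 0.1998×11.6 = 93.6757 per 1 000.
Ratio = 85.5815 ÷ 93.6757 = 0.91359.

0.914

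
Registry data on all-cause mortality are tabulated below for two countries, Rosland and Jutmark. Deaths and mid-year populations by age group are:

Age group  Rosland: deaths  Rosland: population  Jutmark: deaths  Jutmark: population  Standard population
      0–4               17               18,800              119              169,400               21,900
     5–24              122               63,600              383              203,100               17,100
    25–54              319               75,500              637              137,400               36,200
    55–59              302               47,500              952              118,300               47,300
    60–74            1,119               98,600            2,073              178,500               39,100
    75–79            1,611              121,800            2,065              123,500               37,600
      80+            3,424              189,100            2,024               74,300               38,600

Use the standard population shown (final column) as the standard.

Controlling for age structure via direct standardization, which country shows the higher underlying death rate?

Age-specific rates per 100,000 for Rosland: 90.43, 191.82, 422.52, 635.79, 1134.89, 1322.66, 1810.68.
For Jutmark: 70.25, 188.58, 463.61, 804.73, 1161.34, 1672.06, 2724.09.
Standard total = 237,800; weights = 0.0921, 0.0719, 0.1522, 0.1989, 0.1644, 0.1581, 0.1623.
Rosland: 0.0921×90.43 + 0.0719×191.82 + 0.1522×422.52 + 0.1989×635.79 + 0.1644×1134.89 + 0.1581×1322.66 + 0.1623×1810.68 = 902.5523 per 100,000.
Jutmark: 0.0921×70.25 + 0.0719×188.58 + 0.1522×463.61 + 0.1989×804.73 + 0.1644×1161.34 + 0.1581×1672.06 + 0.1623×2724.09 = 1148.1826 per 100,000.
The crude rates (1124.41 vs 821.60) would put Rosland higher, but that reflects its age composition; once standardized to a common age structure, Jutmark has the higher underlying rate.

Jutmark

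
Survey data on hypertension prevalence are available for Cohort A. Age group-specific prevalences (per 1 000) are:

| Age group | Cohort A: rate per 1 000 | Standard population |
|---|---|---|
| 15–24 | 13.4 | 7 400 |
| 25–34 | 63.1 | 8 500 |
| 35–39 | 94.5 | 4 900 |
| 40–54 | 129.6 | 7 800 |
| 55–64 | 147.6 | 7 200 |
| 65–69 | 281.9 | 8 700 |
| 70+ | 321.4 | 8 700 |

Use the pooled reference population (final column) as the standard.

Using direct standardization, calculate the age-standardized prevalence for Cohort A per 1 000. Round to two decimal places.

158.29

Standard total = 53 200; weights = 0.1391, 0.1598, 0.0921, 0.1466, 0.1353, 0.1635, 0.1635.
Standardized rate: 0.1391×13.4 + 0.1598×63.1 + 0.0921×94.5 + 0.1466×129.6 + 0.1353×147.6 + 0.1635×281.9 + 0.1635×321.4 = 158.2870 per 1 000.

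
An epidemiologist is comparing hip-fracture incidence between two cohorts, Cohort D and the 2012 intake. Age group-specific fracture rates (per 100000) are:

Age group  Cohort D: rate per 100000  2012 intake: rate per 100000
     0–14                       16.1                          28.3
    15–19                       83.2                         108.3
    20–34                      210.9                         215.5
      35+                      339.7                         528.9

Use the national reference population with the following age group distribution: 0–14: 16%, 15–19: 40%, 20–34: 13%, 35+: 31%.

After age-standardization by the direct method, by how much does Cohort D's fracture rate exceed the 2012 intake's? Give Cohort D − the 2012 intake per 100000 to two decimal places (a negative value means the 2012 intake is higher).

-71.24

Standard weights: 0.16, 0.40, 0.13, 0.31.
Cohort D: 0.1600×16.1 + 0.4000×83.2 + 0.1300×210.9 + 0.3100×339.7 = 168.5800 per 100000.
The 2012 intake: 0.1600×28.3 + 0.4000×108.3 + 0.1300×215.5 + 0.3100×528.9 = 239.8220 per 100000.
Difference = 168.5800 − 239.8220 = -71.2420.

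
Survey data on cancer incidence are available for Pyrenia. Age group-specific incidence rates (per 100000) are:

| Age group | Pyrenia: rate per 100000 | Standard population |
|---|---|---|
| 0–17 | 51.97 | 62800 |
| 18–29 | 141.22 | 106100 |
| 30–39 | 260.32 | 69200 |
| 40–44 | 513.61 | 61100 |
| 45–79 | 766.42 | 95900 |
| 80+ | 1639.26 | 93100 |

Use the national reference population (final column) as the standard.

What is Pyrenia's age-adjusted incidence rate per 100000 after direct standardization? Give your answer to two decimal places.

Standard total = 488200; weights = 0.1286, 0.2173, 0.1417, 0.1252, 0.1964, 0.1907.
Standardized rate: 0.1286×51.97 + 0.2173×141.22 + 0.1417×260.32 + 0.1252×513.61 + 0.1964×766.42 + 0.1907×1639.26 = 601.7158 per 100000.

601.72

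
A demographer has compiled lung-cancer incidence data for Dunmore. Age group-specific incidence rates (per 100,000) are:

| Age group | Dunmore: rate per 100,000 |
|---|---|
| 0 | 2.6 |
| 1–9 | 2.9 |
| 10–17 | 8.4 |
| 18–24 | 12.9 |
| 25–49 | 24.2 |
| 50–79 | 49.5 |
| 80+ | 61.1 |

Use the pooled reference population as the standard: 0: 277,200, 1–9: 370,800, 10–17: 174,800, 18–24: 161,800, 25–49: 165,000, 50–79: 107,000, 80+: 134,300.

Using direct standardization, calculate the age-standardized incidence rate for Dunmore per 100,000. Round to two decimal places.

16.43

Standard total = 1,390,900; weights = 0.1993, 0.2666, 0.1257, 0.1163, 0.1186, 0.0769, 0.0966.
Standardized rate: 0.1993×2.6 + 0.2666×2.9 + 0.1257×8.4 + 0.1163×12.9 + 0.1186×24.2 + 0.0769×49.5 + 0.0966×61.1 = 16.4259 per 100,000.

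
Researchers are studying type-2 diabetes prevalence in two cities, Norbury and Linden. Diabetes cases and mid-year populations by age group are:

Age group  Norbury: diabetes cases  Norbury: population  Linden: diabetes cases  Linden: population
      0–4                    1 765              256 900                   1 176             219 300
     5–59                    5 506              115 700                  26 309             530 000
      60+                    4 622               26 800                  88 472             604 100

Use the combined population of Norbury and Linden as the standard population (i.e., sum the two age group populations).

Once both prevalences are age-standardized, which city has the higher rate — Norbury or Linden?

Age-specific rates per 1 000 for Norbury: 6.870, 47.589, 172.463.
For Linden: 5.363, 49.640, 146.453.
Combined standard total = 1 752 800; weights = 0.2717, 0.3684, 0.3599.
Norbury: 0.2717×6.870 + 0.3684×47.589 + 0.3599×172.463 = 81.4733 per 1 000.
Linden: 0.2717×5.363 + 0.3684×49.640 + 0.3599×146.453 = 72.4571 per 1 000.
The crude rates (29.78 vs 85.68) would put Linden higher, but that reflects its age composition; once standardized to a common age structure, Norbury has the higher underlying rate.

Norbury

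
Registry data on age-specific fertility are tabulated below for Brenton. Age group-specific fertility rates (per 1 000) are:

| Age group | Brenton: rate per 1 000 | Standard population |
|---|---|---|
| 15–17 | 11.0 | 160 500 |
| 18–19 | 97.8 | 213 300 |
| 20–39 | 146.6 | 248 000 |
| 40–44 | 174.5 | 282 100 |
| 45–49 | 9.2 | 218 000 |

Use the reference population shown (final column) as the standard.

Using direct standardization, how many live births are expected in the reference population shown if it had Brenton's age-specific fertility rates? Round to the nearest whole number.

110215

Expected live births = Σ (standard pop × age-specific rate ÷ 1 000)
= 160 500×11.0/1 000 + 213 300×97.8/1 000 + 248 000×146.6/1 000 + 282 100×174.5/1 000 + 218 000×9.2/1 000
= 1765.50 + 20860.74 + 36356.80 + 49226.45 + 2005.60 = 110215.09.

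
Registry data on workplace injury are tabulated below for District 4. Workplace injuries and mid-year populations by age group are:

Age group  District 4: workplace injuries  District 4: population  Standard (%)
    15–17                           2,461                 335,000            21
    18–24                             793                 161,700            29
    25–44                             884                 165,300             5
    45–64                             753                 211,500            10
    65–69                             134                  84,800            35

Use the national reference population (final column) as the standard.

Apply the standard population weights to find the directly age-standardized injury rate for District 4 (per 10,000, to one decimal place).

41.4

Age-specific rates per 10,000 for District 4: 73.46, 49.04, 53.48, 35.60, 15.80.
Standard weights: 0.21, 0.29, 0.05, 0.10, 0.35.
Standardized rate: 0.2100×73.46 + 0.2900×49.04 + 0.0500×53.48 + 0.1000×35.60 + 0.3500×15.80 = 41.4141 per 10,000.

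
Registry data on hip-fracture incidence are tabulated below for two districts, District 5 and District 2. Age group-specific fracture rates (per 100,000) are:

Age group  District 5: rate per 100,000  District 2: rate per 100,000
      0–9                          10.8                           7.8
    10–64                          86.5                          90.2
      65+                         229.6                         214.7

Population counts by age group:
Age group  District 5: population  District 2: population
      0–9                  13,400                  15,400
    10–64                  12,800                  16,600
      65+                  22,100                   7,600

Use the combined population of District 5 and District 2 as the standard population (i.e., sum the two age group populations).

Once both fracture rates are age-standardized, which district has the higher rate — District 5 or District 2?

Combined standard total = 87,900; weights = 0.3276, 0.3345, 0.3379.
District 5: 0.3276×10.8 + 0.3345×86.5 + 0.3379×229.6 = 110.0485 per 100,000.
District 2: 0.3276×7.8 + 0.3345×90.2 + 0.3379×214.7 = 105.2686 per 100,000.

District 5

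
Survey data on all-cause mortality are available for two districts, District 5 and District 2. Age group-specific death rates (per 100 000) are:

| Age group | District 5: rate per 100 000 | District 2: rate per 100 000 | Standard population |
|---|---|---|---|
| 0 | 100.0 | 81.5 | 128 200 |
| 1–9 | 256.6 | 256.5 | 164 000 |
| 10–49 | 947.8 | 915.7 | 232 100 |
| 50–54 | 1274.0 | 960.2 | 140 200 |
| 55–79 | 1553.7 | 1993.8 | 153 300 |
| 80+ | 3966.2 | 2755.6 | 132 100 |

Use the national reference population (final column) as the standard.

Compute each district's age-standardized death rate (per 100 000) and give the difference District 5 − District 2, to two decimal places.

154.00

Standard total = 949 900; weights = 0.1350, 0.1726, 0.2443, 0.1476, 0.1614, 0.1391.
District 5: 0.1350×100.0 + 0.1726×256.6 + 0.2443×947.8 + 0.1476×1274.0 + 0.1614×1553.7 + 0.1391×3966.2 = 1279.7335 per 100 000.
District 2: 0.1350×81.5 + 0.1726×256.5 + 0.2443×915.7 + 0.1476×960.2 + 0.1614×1993.8 + 0.1391×2755.6 = 1125.7318 per 100 000.
Difference = 1279.7335 − 1125.7318 = 154.0017.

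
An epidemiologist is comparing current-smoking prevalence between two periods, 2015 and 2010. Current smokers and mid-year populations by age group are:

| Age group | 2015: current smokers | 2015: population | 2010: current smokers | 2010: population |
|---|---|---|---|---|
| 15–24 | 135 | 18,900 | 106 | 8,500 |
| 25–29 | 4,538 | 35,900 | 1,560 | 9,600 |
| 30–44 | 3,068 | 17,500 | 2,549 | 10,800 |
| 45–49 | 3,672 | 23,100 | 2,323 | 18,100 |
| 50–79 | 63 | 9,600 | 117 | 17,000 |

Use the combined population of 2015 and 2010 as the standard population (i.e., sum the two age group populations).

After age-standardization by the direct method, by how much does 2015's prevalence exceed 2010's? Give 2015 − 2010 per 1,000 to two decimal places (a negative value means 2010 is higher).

-13.33

Age-specific rates per 1,000 for 2015: 7.143, 126.407, 175.314, 158.961, 6.562.
For 2010: 12.471, 162.500, 236.019, 128.343, 6.882.
Combined standard total = 169,000; weights = 0.1621, 0.2692, 0.1675, 0.2438, 0.1574.
2015: 0.1621×7.143 + 0.2692×126.407 + 0.1675×175.314 + 0.2438×158.961 + 0.1574×6.562 = 104.3336 per 1,000.
2010: 0.1621×12.471 + 0.2692×162.500 + 0.1675×236.019 + 0.2438×128.343 + 0.1574×6.882 = 117.6660 per 1,000.
Difference = 104.3336 − 117.6660 = -13.3324.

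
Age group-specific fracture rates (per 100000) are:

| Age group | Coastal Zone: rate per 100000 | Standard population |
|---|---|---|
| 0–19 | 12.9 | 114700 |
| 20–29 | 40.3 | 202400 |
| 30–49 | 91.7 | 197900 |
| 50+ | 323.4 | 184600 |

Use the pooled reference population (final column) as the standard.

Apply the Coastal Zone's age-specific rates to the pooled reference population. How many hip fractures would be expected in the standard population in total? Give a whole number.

875

Expected hip fractures = Σ (standard pop × age-specific rate ÷ 100000)
= 114700×12.9/100000 + 202400×40.3/100000 + 197900×91.7/100000 + 184600×323.4/100000
= 14.80 + 81.57 + 181.47 + 597.00 = 874.83.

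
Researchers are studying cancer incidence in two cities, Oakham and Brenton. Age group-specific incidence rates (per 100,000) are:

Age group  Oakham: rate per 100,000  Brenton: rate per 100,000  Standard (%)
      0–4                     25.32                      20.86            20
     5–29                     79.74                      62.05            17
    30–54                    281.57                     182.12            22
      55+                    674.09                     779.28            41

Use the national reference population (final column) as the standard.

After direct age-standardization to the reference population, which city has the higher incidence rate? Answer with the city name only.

Brenton

Standard weights: 0.20, 0.17, 0.22, 0.41.
Oakham: 0.2000×25.32 + 0.1700×79.74 + 0.2200×281.57 + 0.4100×674.09 = 356.9421 per 100,000.
Brenton: 0.2000×20.86 + 0.1700×62.05 + 0.2200×182.12 + 0.4100×779.28 = 374.2917 per 100,000.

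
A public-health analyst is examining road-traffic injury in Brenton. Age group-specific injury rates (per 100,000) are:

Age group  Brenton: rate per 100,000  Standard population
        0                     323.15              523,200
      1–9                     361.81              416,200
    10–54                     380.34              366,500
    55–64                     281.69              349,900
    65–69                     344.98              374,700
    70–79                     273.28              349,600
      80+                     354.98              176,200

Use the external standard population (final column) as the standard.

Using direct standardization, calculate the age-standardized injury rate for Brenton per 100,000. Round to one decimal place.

Standard total = 2,556,300; weights = 0.2047, 0.1628, 0.1434, 0.1369, 0.1466, 0.1368, 0.0689.
Standardized rate: 0.2047×323.15 + 0.1628×361.81 + 0.1434×380.34 + 0.1369×281.69 + 0.1466×344.98 + 0.1368×273.28 + 0.0689×354.98 = 330.5424 per 100,000.

330.5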